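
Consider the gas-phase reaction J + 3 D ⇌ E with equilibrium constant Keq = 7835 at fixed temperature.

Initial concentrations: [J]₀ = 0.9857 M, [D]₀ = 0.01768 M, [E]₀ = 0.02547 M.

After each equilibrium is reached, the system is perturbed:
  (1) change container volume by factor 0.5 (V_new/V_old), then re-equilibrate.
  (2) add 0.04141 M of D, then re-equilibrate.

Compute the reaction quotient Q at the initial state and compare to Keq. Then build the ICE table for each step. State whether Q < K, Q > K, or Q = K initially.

Q₀ = 4676 vs Keq = 7835 ⇒ Q<K, forward
Step 1:
                    J           D           E
  I            0.9857     0.01768     0.02547
  C       -8.7407e-04   -0.002622  8.7407e-04
  E            0.9848     0.01506     0.02634
  solve Keq expr → x = 8.7407e-04; check Q = 7835
Then change container volume by factor 0.5 (V_new/V_old).
Step 2:
                    J           D           E
  I              1.97     0.03012     0.05269
  C         -0.004865     -0.0146    0.004865
  E             1.965     0.01552     0.05755
  solve Keq expr → x = 0.004865; check Q = 7835
Then add 0.04141 M of D.
Step 3:
                    J           D           E
  I             1.965     0.05693     0.05755
  C          -0.01342    -0.04025     0.01342
  E             1.951     0.01668     0.07097
  solve Keq expr → x = 0.01342; check Q = 7835

Q₀ = 4676; Q < K (proceeds forward)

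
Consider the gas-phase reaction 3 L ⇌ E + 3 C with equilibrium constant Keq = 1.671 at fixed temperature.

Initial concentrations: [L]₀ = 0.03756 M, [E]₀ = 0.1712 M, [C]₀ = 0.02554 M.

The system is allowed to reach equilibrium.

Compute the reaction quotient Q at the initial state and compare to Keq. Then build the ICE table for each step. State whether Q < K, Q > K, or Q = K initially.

Q₀ = 0.05383 vs Keq = 1.671 ⇒ Q<K, forward
Step 1:
                  L         E         C
  init      0.03756    0.1712   0.02554
  Δ        -0.01729  0.005765   0.01729
  eq        0.02027     0.177   0.04283
  solve Keq expr → x = 0.005765; check Q = 1.671

Q₀ = 0.05383; Q < K (proceeds forward)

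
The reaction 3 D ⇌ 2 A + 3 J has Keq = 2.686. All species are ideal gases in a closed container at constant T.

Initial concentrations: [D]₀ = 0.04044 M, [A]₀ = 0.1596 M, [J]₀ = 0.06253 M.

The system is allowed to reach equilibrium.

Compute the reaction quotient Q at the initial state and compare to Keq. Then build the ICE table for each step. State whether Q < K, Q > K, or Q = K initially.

Q₀ = 0.09417 vs Keq = 2.686 ⇒ Q<K, forward
Step 1:
                   D          A          J
  init       0.04044     0.1596    0.06253
  Δ         -0.02158    0.01439    0.02158
  eq         0.01886      0.174    0.08411
  solve Keq expr → x = 0.007194; check Q = 2.686

Q₀ = 0.09417; Q < K (proceeds forward)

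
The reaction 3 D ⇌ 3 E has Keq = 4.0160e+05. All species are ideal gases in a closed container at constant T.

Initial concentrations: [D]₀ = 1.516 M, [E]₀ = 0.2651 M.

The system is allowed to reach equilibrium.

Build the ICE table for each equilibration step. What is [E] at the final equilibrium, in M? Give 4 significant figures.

Q₀ = 0.005347 vs Keq = 4.0160e+05 ⇒ Q<K, forward
Step 1:
                    D           E
  Initial       1.516      0.2651
  Change       -1.492       1.492
  Equil       0.02382       1.757
  solve Keq expr → x = 0.4974; check Q = 4.0160e+05

[E]_eq = 1.757 M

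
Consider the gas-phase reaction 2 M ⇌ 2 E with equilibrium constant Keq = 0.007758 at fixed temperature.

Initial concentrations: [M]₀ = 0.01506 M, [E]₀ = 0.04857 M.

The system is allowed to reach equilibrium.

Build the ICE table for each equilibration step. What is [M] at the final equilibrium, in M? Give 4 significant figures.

Q₀ = 10.4 vs Keq = 0.007758 ⇒ Q>K, reverse
Step 1:
                    M           E
  init        0.01506     0.04857
  Δ           0.04342    -0.04342
  eq          0.05848    0.005151
  solve Keq expr → x = -0.02171; check Q = 0.007758

[M]_eq = 0.05848 M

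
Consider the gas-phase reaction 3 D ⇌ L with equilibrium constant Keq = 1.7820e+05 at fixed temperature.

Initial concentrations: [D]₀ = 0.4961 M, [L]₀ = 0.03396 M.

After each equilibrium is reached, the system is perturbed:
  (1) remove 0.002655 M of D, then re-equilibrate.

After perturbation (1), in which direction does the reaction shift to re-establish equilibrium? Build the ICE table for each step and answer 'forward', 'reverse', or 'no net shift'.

Direction: reverse

Q₀ = 0.2781 vs Keq = 1.7820e+05 ⇒ Q<K, forward
Step 1:
                  D         L
  Initial    0.4961   0.03396
  Change    -0.4858    0.1619
  Equil     0.01032    0.1959
  solve Keq expr → x = 0.1619; check Q = 1.7820e+05
Then remove 0.002655 M of D.
Step 2:
                  D         L
  Initial  0.007665    0.1959
  Change    0.00264 -8.7984e-04
  Equil      0.0103     0.195
  solve Keq expr → x = -8.7984e-04; check Q = 1.7820e+05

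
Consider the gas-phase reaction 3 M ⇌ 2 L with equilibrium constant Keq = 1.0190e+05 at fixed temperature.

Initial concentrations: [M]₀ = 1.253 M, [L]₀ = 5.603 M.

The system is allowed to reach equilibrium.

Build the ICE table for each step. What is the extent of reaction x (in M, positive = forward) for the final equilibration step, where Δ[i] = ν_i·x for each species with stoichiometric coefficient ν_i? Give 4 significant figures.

Q₀ = 15.96 vs Keq = 1.0190e+05 ⇒ Q<K, forward
Step 1:
                   M          L
  Initial      1.253      5.603
  Change      -1.179     0.7862
  Equil      0.07372      6.389
  solve Keq expr → x = 0.3931; check Q = 1.0190e+05

x = 0.3931 M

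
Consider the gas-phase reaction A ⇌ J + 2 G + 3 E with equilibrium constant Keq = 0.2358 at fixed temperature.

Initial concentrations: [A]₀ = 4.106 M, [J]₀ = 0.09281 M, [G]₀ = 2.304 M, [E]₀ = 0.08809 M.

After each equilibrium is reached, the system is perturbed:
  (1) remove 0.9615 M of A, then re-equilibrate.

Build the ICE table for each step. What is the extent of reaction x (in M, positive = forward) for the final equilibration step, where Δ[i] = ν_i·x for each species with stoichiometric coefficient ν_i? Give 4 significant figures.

x = -0.01595 M

Q₀ = 8.2020e-05 vs Keq = 0.2358 ⇒ Q<K, forward
Step 1:
                  A         J         G         E
  Initial     4.106   0.09281     2.304   0.08809
  Change    -0.2157    0.2157    0.4314    0.6471
  Equil        3.89    0.3085     2.735    0.7352
  solve Keq expr → x = 0.2157; check Q = 0.2358
Then remove 0.9615 M of A.
Step 2:
                  A         J         G         E
  Initial     2.929    0.3085     2.735    0.7352
  Change    0.01595  -0.01595   -0.0319  -0.04785
  Equil       2.945    0.2926     2.704    0.6873
  solve Keq expr → x = -0.01595; check Q = 0.2358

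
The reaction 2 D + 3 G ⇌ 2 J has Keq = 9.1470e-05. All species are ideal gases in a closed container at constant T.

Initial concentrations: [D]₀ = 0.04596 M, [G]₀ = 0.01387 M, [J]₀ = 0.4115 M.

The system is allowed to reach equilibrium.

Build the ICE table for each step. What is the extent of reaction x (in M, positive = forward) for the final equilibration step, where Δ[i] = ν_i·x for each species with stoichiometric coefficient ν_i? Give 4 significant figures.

x = -0.2047 M

Q₀ = 3.0043e+07 vs Keq = 9.1470e-05 ⇒ Q>K, reverse
Step 1:
                   D          G          J
  init       0.04596    0.01387     0.4115
  Δ           0.4093      0.614    -0.4093
  eq          0.4553     0.6279   0.002166
  solve Keq expr → x = -0.2047; check Q = 9.1470e-05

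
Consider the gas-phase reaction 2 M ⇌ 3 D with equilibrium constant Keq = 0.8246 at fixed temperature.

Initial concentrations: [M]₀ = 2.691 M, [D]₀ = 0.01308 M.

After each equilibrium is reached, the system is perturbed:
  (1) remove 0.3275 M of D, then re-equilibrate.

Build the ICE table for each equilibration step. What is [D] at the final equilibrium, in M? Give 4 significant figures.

[D]_eq = 1.293 M

Q₀ = 3.0903e-07 vs Keq = 0.8246 ⇒ Q<K, forward
Step 1:
                   M          D
  init         2.691    0.01308
  Δ          -0.9099      1.365
  eq           1.781      1.378
  solve Keq expr → x = 0.4549; check Q = 0.8246
Then remove 0.3275 M of D.
Step 2:
                   M          D
  init         1.781       1.05
  Δ          -0.1618     0.2427
  eq           1.619      1.293
  solve Keq expr → x = 0.08091; check Q = 0.8246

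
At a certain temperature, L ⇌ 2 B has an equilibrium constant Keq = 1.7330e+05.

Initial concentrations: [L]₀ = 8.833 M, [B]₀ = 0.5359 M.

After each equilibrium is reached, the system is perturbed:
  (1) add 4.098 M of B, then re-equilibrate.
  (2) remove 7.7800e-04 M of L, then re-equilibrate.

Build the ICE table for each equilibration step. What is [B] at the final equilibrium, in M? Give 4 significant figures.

Q₀ = 0.03251 vs Keq = 1.7330e+05 ⇒ Q<K, forward
Step 1:
                   L          B
  init         8.833     0.5359
  Δ           -8.831      17.66
  eq        0.001911       18.2
  solve Keq expr → x = 8.831; check Q = 1.7330e+05
Then add 4.098 M of B.
Step 2:
                   L          B
  init      0.001911       22.3
  Δ       9.5707e-04  -0.001914
  eq        0.002868      22.29
  solve Keq expr → x = -9.5707e-04; check Q = 1.7330e+05
Then remove 7.7800e-04 M of L.
Step 3:
                   L          B
  init       0.00209      22.29
  Δ       7.7760e-04  -0.001555
  eq        0.002868      22.29
  solve Keq expr → x = -7.7760e-04; check Q = 1.7330e+05

[B]_eq = 22.29 M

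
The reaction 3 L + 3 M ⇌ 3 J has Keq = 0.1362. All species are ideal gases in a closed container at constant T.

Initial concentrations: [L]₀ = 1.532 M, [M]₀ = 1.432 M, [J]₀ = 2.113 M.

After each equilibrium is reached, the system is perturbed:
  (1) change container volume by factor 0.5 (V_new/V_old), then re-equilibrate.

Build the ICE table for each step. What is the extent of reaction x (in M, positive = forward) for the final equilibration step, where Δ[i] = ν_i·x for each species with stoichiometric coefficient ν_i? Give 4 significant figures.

Q₀ = 0.8935 vs Keq = 0.1362 ⇒ Q>K, reverse
Step 1:
                  L         M         J
  I           1.532     1.432     2.113
  C           0.363     0.363    -0.363
  E           1.895     1.795      1.75
  solve Keq expr → x = -0.121; check Q = 0.1362
Then change container volume by factor 0.5 (V_new/V_old).
Step 2:
                  L         M         J
  I            3.79      3.59       3.5
  C         -0.7979   -0.7979    0.7979
  E           2.992     2.792     4.298
  solve Keq expr → x = 0.266; check Q = 0.1362

x = 0.266 M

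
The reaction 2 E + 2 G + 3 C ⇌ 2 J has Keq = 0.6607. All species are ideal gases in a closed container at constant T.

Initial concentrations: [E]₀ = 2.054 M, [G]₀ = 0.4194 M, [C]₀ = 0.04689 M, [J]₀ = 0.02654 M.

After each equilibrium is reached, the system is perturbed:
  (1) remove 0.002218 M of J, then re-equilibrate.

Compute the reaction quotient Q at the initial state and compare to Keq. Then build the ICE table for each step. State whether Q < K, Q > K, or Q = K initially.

Q₀ = 9.207; Q > K (proceeds reverse)

Q₀ = 9.207 vs Keq = 0.6607 ⇒ Q>K, reverse
Step 1:
                    E           G           C           J
  I             2.054      0.4194     0.04689     0.02654
  C           0.01376     0.01376     0.02064    -0.01376
  E             2.068      0.4332     0.06753     0.01278
  solve Keq expr → x = -0.006881; check Q = 0.6607
Then remove 0.002218 M of J.
Step 2:
                    E           G           C           J
  I             2.068      0.4332     0.06753     0.01056
  C         -0.001523   -0.001523   -0.002285    0.001523
  E             2.066      0.4316     0.06525     0.01208
  solve Keq expr → x = 7.6171e-04; check Q = 0.6607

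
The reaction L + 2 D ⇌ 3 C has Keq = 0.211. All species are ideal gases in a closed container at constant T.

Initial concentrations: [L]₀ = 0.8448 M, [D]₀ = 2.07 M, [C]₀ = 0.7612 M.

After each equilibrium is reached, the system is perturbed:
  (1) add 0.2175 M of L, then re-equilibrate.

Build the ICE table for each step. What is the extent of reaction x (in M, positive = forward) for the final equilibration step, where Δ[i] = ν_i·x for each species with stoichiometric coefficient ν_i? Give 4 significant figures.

x = 0.01843 M

Q₀ = 0.1218 vs Keq = 0.211 ⇒ Q<K, forward
Step 1:
                   L          D          C
  I           0.8448       2.07     0.7612
  C         -0.03871   -0.07742     0.1161
  E           0.8061      1.993     0.8773
  solve Keq expr → x = 0.03871; check Q = 0.211
Then add 0.2175 M of L.
Step 2:
                   L          D          C
  I            1.024      1.993     0.8773
  C         -0.01843   -0.03686    0.05529
  E            1.005      1.956     0.9326
  solve Keq expr → x = 0.01843; check Q = 0.211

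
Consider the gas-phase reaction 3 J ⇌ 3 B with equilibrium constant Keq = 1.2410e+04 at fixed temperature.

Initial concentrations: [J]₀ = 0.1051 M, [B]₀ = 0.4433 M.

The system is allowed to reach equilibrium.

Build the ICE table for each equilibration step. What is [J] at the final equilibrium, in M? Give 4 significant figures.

Q₀ = 75.04 vs Keq = 1.2410e+04 ⇒ Q<K, forward
Step 1:
                   J          B
  I           0.1051     0.4433
  C         -0.08239    0.08239
  E          0.02271     0.5257
  solve Keq expr → x = 0.02746; check Q = 1.2410e+04

[J]_eq = 0.02271 M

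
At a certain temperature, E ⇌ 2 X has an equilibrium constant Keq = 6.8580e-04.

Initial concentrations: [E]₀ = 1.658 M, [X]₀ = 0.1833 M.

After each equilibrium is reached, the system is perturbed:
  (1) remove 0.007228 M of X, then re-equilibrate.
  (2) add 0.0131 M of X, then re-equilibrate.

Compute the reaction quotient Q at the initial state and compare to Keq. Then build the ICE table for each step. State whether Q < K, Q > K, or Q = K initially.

Q₀ = 0.02026 vs Keq = 6.8580e-04 ⇒ Q>K, reverse
Step 1:
                    E           X
  Initial       1.658      0.1833
  Change      0.07442     -0.1488
  Equil         1.732     0.03447
  solve Keq expr → x = -0.07442; check Q = 6.8580e-04
Then remove 0.007228 M of X.
Step 2:
                    E           X
  Initial       1.732     0.02724
  Change    -0.003596    0.007192
  Equil         1.729     0.03443
  solve Keq expr → x = 0.003596; check Q = 6.8580e-04
Then add 0.0131 M of X.
Step 3:
                    E           X
  Initial       1.729     0.04753
  Change     0.006518    -0.01304
  Equil         1.735      0.0345
  solve Keq expr → x = -0.006518; check Q = 6.8580e-04

Q₀ = 0.02026; Q > K (proceeds reverse)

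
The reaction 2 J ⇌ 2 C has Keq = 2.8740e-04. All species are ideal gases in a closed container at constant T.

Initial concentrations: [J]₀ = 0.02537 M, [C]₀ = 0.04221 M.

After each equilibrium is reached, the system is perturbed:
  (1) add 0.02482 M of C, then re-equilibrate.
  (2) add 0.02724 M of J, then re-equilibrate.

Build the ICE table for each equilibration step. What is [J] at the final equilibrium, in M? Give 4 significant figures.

[J]_eq = 0.1176 M

Q₀ = 2.768 vs Keq = 2.8740e-04 ⇒ Q>K, reverse
Step 1:
                    J           C
  I           0.02537     0.04221
  C           0.04108    -0.04108
  E           0.06645    0.001127
  solve Keq expr → x = -0.02054; check Q = 2.8740e-04
Then add 0.02482 M of C.
Step 2:
                    J           C
  I           0.06645     0.02595
  C           0.02441    -0.02441
  E           0.09086     0.00154
  solve Keq expr → x = -0.0122; check Q = 2.8740e-04
Then add 0.02724 M of J.
Step 3:
                    J           C
  I            0.1181     0.00154
  C       -4.5410e-04  4.5410e-04
  E            0.1176    0.001994
  solve Keq expr → x = 2.2705e-04; check Q = 2.8740e-04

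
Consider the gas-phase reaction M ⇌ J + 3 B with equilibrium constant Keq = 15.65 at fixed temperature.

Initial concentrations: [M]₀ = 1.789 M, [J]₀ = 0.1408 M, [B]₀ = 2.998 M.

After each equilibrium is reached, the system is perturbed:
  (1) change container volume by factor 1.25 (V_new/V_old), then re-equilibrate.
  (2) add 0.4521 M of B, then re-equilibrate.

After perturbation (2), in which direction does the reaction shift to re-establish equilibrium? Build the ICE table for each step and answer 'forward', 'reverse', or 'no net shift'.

Q₀ = 2.121 vs Keq = 15.65 ⇒ Q<K, forward
Step 1:
                    M           J           B
  Initial       1.789      0.1408       2.998
  Change      -0.2786      0.2786      0.8359
  Equil          1.51      0.4194       3.834
  solve Keq expr → x = 0.2786; check Q = 15.65
Then change container volume by factor 1.25 (V_new/V_old).
Step 2:
                    M           J           B
  Initial       1.208      0.3356       3.067
  Change      -0.1072      0.1072      0.3217
  Equil         1.101      0.4428       3.389
  solve Keq expr → x = 0.1072; check Q = 15.65
Then add 0.4521 M of B.
Step 3:
                    M           J           B
  Initial       1.101      0.4428       3.841
  Change      0.06555    -0.06555     -0.1966
  Equil         1.167      0.3772       3.644
  solve Keq expr → x = -0.06555; check Q = 15.65

Direction: reverse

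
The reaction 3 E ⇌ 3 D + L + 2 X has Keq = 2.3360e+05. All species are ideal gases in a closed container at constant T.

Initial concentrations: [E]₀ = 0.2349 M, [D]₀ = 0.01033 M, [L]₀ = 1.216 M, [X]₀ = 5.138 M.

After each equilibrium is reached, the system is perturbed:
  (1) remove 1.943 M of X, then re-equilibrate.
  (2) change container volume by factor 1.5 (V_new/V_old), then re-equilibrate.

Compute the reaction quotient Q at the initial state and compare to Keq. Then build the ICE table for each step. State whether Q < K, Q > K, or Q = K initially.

Q₀ = 0.00273 vs Keq = 2.3360e+05 ⇒ Q<K, forward
Step 1:
                  E         D         L         X
  Initial    0.2349   0.01033     1.216     5.138
  Change    -0.2224    0.2224   0.07414    0.1483
  Equil     0.01248    0.2327      1.29     5.286
  solve Keq expr → x = 0.07414; check Q = 2.3360e+05
Then remove 1.943 M of X.
Step 2:
                  E         D         L         X
  Initial   0.01248    0.2327      1.29     3.343
  Change  -0.003155  0.003155  0.001052  0.002103
  Equil     0.00933    0.2359     1.291     3.345
  solve Keq expr → x = 0.001052; check Q = 2.3360e+05
Then change container volume by factor 1.5 (V_new/V_old).
Step 3:
                  E         D         L         X
  Initial   0.00622    0.1573    0.8608      2.23
  Change  -0.002017  0.002017 6.7243e-04  0.001345
  Equil    0.004202    0.1593    0.8615     2.232
  solve Keq expr → x = 6.7243e-04; check Q = 2.3360e+05

Q₀ = 0.00273; Q < K (proceeds forward)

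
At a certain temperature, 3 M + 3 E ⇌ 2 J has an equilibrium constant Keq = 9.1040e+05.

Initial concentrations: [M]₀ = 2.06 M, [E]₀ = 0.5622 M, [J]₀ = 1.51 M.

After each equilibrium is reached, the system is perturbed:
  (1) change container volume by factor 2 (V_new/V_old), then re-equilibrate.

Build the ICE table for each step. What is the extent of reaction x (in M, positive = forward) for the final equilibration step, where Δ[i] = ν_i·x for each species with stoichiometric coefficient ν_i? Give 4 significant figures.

Q₀ = 1.468 vs Keq = 9.1040e+05 ⇒ Q<K, forward
Step 1:
                   M          E          J
  Initial       2.06     0.5622       1.51
  Change     -0.5518    -0.5518     0.3679
  Equil        1.508    0.01041      1.878
  solve Keq expr → x = 0.1839; check Q = 9.1040e+05
Then change container volume by factor 2 (V_new/V_old).
Step 2:
                   M          E          J
  Initial     0.7541   0.005206     0.9389
  Change    0.007732   0.007732  -0.005155
  Equil       0.7618    0.01294     0.9338
  solve Keq expr → x = -0.002577; check Q = 9.1040e+05

x = -0.002577 M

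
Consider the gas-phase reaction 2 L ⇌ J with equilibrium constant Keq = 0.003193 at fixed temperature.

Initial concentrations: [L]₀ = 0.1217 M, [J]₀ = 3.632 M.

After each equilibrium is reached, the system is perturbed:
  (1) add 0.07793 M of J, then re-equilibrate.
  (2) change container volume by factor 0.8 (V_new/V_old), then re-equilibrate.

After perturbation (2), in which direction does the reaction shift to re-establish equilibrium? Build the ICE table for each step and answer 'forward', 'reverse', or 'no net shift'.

Direction: forward

Q₀ = 245.2 vs Keq = 0.003193 ⇒ Q>K, reverse
Step 1:
                   L          J
  Initial     0.1217      3.632
  Change       6.945     -3.473
  Equil        7.067     0.1595
  solve Keq expr → x = -3.473; check Q = 0.003193
Then add 0.07793 M of J.
Step 2:
                   L          J
  Initial      7.067     0.2374
  Change      0.1428   -0.07142
  Equil         7.21      0.166
  solve Keq expr → x = -0.07142; check Q = 0.003193
Then change container volume by factor 0.8 (V_new/V_old).
Step 3:
                   L          J
  Initial      9.012     0.2075
  Change    -0.09307    0.04654
  Equil        8.919      0.254
  solve Keq expr → x = 0.04654; check Q = 0.003193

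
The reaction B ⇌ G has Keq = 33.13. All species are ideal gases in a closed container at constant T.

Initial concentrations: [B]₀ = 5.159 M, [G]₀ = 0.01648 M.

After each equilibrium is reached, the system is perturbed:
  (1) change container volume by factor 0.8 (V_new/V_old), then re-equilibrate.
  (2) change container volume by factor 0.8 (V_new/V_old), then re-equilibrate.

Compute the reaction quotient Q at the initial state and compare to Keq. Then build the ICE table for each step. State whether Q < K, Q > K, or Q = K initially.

Q₀ = 0.003194; Q < K (proceeds forward)

Q₀ = 0.003194 vs Keq = 33.13 ⇒ Q<K, forward
Step 1:
                  B         G
  init        5.159   0.01648
  Δ          -5.007     5.007
  eq         0.1516     5.024
  solve Keq expr → x = 5.007; check Q = 33.13
Then change container volume by factor 0.8 (V_new/V_old).
Step 2:
                  B         G
  init       0.1896      6.28
  Δ               0         0
  eq         0.1896      6.28
  solve Keq expr → x = 0; check Q = 33.13
Then change container volume by factor 0.8 (V_new/V_old).
Step 3:
                  B         G
  init       0.2369      7.85
  Δ               0         0
  eq         0.2369      7.85
  solve Keq expr → x = 0; check Q = 33.13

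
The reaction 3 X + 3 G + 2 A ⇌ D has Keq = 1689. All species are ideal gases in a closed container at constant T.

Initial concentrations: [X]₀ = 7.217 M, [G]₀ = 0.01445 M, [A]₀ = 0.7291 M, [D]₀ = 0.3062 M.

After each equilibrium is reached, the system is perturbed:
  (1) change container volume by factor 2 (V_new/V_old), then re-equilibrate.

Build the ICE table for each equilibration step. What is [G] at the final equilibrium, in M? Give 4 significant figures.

[G]_eq = 0.02353 M

Q₀ = 507.9 vs Keq = 1689 ⇒ Q<K, forward
Step 1:
                   X          G          A          D
  Initial      7.217    0.01445     0.7291     0.3062
  Change   -0.004718  -0.004718  -0.003146   0.001573
  Equil        7.212   0.009732      0.726     0.3078
  solve Keq expr → x = 0.001573; check Q = 1689
Then change container volume by factor 2 (V_new/V_old).
Step 2:
                   X          G          A          D
  Initial      3.606   0.004866      0.363     0.1539
  Change     0.01866    0.01866    0.01244  -0.006221
  Equil        3.625    0.02353     0.3754     0.1477
  solve Keq expr → x = -0.006221; check Q = 1689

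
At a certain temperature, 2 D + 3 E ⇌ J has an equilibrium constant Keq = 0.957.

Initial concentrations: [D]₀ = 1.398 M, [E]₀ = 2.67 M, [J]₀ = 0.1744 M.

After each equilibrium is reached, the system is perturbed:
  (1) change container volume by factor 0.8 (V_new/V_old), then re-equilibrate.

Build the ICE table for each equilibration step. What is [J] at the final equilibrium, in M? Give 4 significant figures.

Q₀ = 0.004688 vs Keq = 0.957 ⇒ Q<K, forward
Step 1:
                  D         E         J
  Initial     1.398      2.67    0.1744
  Change    -0.8835    -1.325    0.4417
  Equil      0.5145     1.345    0.6161
  solve Keq expr → x = 0.4417; check Q = 0.957
Then change container volume by factor 0.8 (V_new/V_old).
Step 2:
                  D         E         J
  Initial    0.6432     1.681    0.7702
  Change    -0.1287    -0.193   0.06434
  Equil      0.5145     1.488    0.8345
  solve Keq expr → x = 0.06434; check Q = 0.957

[J]_eq = 0.8345 M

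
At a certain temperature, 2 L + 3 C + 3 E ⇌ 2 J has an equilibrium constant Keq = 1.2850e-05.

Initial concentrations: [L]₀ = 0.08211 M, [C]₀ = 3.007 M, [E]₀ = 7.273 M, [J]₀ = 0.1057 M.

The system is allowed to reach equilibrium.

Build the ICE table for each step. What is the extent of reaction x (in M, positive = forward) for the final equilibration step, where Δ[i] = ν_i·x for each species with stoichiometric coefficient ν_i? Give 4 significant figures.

Q₀ = 1.5842e-04 vs Keq = 1.2850e-05 ⇒ Q>K, reverse
Step 1:
                    L           C           E           J
  I           0.08211       3.007       7.273      0.1057
  C           0.05324     0.07985     0.07985    -0.05324
  E            0.1353       3.087       7.353     0.05246
  solve Keq expr → x = -0.02662; check Q = 1.2850e-05

x = -0.02662 M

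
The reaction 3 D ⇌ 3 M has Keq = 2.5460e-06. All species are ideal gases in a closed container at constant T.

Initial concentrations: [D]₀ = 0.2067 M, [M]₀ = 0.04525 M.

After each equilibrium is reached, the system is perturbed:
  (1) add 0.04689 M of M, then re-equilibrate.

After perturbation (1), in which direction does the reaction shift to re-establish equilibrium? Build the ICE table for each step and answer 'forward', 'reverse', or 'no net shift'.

Direction: reverse

Q₀ = 0.01049 vs Keq = 2.5460e-06 ⇒ Q>K, reverse
Step 1:
                    D           M
  I            0.2067     0.04525
  C           0.04186    -0.04186
  E            0.2486    0.003394
  solve Keq expr → x = -0.01395; check Q = 2.5460e-06
Then add 0.04689 M of M.
Step 2:
                    D           M
  I            0.2486     0.05028
  C           0.04626    -0.04626
  E            0.2948    0.004026
  solve Keq expr → x = -0.01542; check Q = 2.5460e-06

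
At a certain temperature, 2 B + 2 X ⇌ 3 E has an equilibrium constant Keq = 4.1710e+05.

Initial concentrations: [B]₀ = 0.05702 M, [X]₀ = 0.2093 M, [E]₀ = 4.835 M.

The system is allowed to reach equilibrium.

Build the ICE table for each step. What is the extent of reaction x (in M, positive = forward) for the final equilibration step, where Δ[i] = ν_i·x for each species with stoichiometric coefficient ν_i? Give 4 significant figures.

Q₀ = 7.9359e+05 vs Keq = 4.1710e+05 ⇒ Q>K, reverse
Step 1:
                   B          X          E
  Initial    0.05702     0.2093      4.835
  Change     0.01563    0.01563   -0.02345
  Equil      0.07265     0.2249      4.812
  solve Keq expr → x = -0.007817; check Q = 4.1710e+05

x = -0.007817 M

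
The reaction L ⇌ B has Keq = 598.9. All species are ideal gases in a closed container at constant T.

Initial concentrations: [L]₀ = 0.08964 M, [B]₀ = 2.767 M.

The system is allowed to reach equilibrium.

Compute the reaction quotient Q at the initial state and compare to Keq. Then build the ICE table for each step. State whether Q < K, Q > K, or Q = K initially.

Q₀ = 30.87; Q < K (proceeds forward)

Q₀ = 30.87 vs Keq = 598.9 ⇒ Q<K, forward
Step 1:
                  L         B
  I         0.08964     2.767
  C        -0.08488   0.08488
  E        0.004762     2.852
  solve Keq expr → x = 0.08488; check Q = 598.9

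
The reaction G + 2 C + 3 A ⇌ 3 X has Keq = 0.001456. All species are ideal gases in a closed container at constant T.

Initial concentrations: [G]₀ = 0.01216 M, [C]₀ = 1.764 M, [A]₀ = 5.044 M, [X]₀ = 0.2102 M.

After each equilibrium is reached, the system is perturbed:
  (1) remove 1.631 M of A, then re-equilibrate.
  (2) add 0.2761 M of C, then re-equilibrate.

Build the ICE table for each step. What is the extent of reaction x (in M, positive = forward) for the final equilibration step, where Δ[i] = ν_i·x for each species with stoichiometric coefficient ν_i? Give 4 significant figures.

x = 0.002935 M

Q₀ = 0.001913 vs Keq = 0.001456 ⇒ Q>K, reverse
Step 1:
                  G         C         A         X
  I         0.01216     1.764     5.044    0.2102
  C        0.002216  0.004432  0.006649 -0.006649
  E         0.01438     1.768     5.051    0.2036
  solve Keq expr → x = -0.002216; check Q = 0.001456
Then remove 1.631 M of A.
Step 2:
                  G         C         A         X
  I         0.01438     1.768      3.42    0.2036
  C         0.01118   0.02236   0.03354  -0.03354
  E         0.02556     1.791     3.453      0.17
  solve Keq expr → x = -0.01118; check Q = 0.001456
Then add 0.2761 M of C.
Step 3:
                  G         C         A         X
  I         0.02556     2.067     3.453      0.17
  C       -0.002935 -0.005869 -0.008804  0.008804
  E         0.02262     2.061     3.444    0.1788
  solve Keq expr → x = 0.002935; check Q = 0.001456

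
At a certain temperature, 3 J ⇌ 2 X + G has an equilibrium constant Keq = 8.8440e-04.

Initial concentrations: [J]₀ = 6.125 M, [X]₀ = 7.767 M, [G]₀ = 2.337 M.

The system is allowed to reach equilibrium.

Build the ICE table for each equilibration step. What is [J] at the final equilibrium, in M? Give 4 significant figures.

Q₀ = 0.6135 vs Keq = 8.8440e-04 ⇒ Q>K, reverse
Step 1:
                  J         X         G
  init        6.125     7.767     2.337
  Δ           6.545    -4.363    -2.182
  eq          12.67     3.404    0.1553
  solve Keq expr → x = -2.182; check Q = 8.8440e-04

[J]_eq = 12.67 M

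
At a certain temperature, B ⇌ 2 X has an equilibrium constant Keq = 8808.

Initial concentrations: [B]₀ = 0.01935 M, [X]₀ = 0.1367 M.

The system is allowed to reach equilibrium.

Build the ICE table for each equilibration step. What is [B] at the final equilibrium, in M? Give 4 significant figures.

[B]_eq = 3.4926e-06 M

Q₀ = 0.9657 vs Keq = 8808 ⇒ Q<K, forward
Step 1:
                  B         X
  init      0.01935    0.1367
  Δ        -0.01935   0.03869
  eq      3.4926e-06    0.1754
  solve Keq expr → x = 0.01935; check Q = 8808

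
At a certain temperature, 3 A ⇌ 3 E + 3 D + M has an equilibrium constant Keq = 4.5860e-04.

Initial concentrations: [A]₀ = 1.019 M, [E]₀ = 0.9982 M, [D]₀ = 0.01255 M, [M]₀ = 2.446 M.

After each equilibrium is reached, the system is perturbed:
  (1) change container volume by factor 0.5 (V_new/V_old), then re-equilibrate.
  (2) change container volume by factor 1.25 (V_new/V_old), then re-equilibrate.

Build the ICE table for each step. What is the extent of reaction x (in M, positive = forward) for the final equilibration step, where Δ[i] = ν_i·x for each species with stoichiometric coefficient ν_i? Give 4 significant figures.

x = 0.003954 M

Q₀ = 4.5448e-06 vs Keq = 4.5860e-04 ⇒ Q<K, forward
Step 1:
                  A         E         D         M
  Initial     1.019    0.9982   0.01255     2.446
  Change   -0.04119   0.04119   0.04119   0.01373
  Equil      0.9778     1.039   0.05374      2.46
  solve Keq expr → x = 0.01373; check Q = 4.5860e-04
Then change container volume by factor 0.5 (V_new/V_old).
Step 2:
                  A         E         D         M
  Initial     1.956     2.079    0.1075     4.919
  Change    0.06206  -0.06206  -0.06206  -0.02069
  Equil       2.018     2.017   0.04543     4.899
  solve Keq expr → x = -0.02069; check Q = 4.5860e-04
Then change container volume by factor 1.25 (V_new/V_old).
Step 3:
                  A         E         D         M
  Initial     1.614     1.613   0.03634     3.919
  Change   -0.01186   0.01186   0.01186  0.003954
  Equil       1.602     1.625    0.0482     3.923
  solve Keq expr → x = 0.003954; check Q = 4.5860e-04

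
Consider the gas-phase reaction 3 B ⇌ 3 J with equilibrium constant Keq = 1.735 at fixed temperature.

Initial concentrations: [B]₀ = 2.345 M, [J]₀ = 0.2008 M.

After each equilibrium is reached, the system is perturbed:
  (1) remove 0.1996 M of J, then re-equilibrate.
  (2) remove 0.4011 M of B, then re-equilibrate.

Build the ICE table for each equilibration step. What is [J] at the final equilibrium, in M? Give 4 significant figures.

[J]_eq = 1.062 M

Q₀ = 6.2786e-04 vs Keq = 1.735 ⇒ Q<K, forward
Step 1:
                  B         J
  init        2.345    0.2008
  Δ          -1.189     1.189
  eq          1.156     1.389
  solve Keq expr → x = 0.3962; check Q = 1.735
Then remove 0.1996 M of J.
Step 2:
                  B         J
  init        1.156      1.19
  Δ        -0.09066   0.09066
  eq          1.066     1.281
  solve Keq expr → x = 0.03022; check Q = 1.735
Then remove 0.4011 M of B.
Step 3:
                  B         J
  init       0.6646     1.281
  Δ          0.2189   -0.2189
  eq         0.8835     1.062
  solve Keq expr → x = -0.07297; check Q = 1.735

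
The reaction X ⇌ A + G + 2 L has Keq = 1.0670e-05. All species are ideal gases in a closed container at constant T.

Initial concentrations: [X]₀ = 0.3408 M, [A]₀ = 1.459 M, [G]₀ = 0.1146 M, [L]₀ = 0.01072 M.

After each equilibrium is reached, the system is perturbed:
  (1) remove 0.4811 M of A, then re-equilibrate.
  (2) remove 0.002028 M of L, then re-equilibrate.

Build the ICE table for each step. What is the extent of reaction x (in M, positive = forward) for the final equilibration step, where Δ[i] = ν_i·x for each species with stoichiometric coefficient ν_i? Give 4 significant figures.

Q₀ = 5.6381e-05 vs Keq = 1.0670e-05 ⇒ Q>K, reverse
Step 1:
                   X          A          G          L
  init        0.3408      1.459     0.1146    0.01072
  Δ         0.002985  -0.002985  -0.002985  -0.005969
  eq          0.3438      1.456     0.1116   0.004751
  solve Keq expr → x = -0.002985; check Q = 1.0670e-05
Then remove 0.4811 M of A.
Step 2:
                   X          A          G          L
  init        0.3438     0.9749     0.1116   0.004751
  Δ       -5.1788e-04 5.1788e-04 5.1788e-04   0.001036
  eq          0.3433     0.9754     0.1121   0.005787
  solve Keq expr → x = 5.1788e-04; check Q = 1.0670e-05
Then remove 0.002028 M of L.
Step 3:
                   X          A          G          L
  init        0.3433     0.9754     0.1121   0.003759
  Δ       -9.9559e-04 9.9559e-04 9.9559e-04   0.001991
  eq          0.3423     0.9764     0.1131    0.00575
  solve Keq expr → x = 9.9559e-04; check Q = 1.0670e-05

x = 9.9559e-04 M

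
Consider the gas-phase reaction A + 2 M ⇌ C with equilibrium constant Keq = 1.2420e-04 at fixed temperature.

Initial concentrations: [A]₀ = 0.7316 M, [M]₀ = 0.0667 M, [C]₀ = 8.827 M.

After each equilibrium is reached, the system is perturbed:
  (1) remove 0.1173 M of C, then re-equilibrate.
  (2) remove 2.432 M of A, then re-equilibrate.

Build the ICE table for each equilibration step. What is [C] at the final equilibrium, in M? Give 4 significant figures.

Q₀ = 2712 vs Keq = 1.2420e-04 ⇒ Q>K, reverse
Step 1:
                   A          M          C
  init        0.7316     0.0667      8.827
  Δ            8.494      16.99     -8.494
  eq           9.225      17.05     0.3332
  solve Keq expr → x = -8.494; check Q = 1.2420e-04
Then remove 0.1173 M of C.
Step 2:
                   A          M          C
  init         9.225      17.05     0.2159
  Δ          -0.1054    -0.2108     0.1054
  eq            9.12      16.84     0.3213
  solve Keq expr → x = 0.1054; check Q = 1.2420e-04
Then remove 2.432 M of A.
Step 3:
                   A          M          C
  init         6.688      16.84     0.3213
  Δ          0.07846     0.1569   -0.07846
  eq           6.766         17     0.2429
  solve Keq expr → x = -0.07846; check Q = 1.2420e-04

[C]_eq = 0.2429 M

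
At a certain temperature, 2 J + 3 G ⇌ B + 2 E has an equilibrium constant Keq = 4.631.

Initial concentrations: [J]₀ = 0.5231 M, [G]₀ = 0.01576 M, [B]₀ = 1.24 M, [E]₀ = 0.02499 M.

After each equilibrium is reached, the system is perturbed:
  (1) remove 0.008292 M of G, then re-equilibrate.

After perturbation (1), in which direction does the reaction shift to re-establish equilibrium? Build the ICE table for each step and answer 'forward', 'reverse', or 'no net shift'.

Q₀ = 723 vs Keq = 4.631 ⇒ Q>K, reverse
Step 1:
                  J         G         B         E
  Initial    0.5231   0.01576      1.24   0.02499
  Change    0.01647   0.02471 -0.008236  -0.01647
  Equil      0.5396   0.04047     1.232  0.008517
  solve Keq expr → x = -0.008236; check Q = 4.631
Then remove 0.008292 M of G.
Step 2:
                  J         G         B         E
  Initial    0.5396   0.03218     1.232  0.008517
  Change   0.001716  0.002574 -8.5797e-04 -0.001716
  Equil      0.5413   0.03475     1.231  0.006801
  solve Keq expr → x = -8.5797e-04; check Q = 4.631

Direction: reverse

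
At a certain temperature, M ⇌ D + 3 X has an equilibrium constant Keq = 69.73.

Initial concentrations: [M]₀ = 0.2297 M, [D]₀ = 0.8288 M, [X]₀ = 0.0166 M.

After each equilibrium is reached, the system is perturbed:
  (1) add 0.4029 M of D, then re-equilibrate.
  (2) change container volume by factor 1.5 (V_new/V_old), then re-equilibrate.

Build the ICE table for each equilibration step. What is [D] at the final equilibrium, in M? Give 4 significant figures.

Q₀ = 1.6505e-05 vs Keq = 69.73 ⇒ Q<K, forward
Step 1:
                  M         D         X
  I          0.2297    0.8288    0.0166
  C         -0.2247    0.2247    0.6742
  E         0.00498     1.054    0.6908
  solve Keq expr → x = 0.2247; check Q = 69.73
Then add 0.4029 M of D.
Step 2:
                  M         D         X
  I         0.00498     1.456    0.6908
  C        0.001741 -0.001741 -0.005224
  E        0.006721     1.455    0.6855
  solve Keq expr → x = -0.001741; check Q = 69.73
Then change container volume by factor 1.5 (V_new/V_old).
Step 3:
                  M         D         X
  I        0.004481    0.9698     0.457
  C       -0.003067  0.003067  0.009201
  E        0.001414    0.9729    0.4662
  solve Keq expr → x = 0.003067; check Q = 69.73

[D]_eq = 0.9729 M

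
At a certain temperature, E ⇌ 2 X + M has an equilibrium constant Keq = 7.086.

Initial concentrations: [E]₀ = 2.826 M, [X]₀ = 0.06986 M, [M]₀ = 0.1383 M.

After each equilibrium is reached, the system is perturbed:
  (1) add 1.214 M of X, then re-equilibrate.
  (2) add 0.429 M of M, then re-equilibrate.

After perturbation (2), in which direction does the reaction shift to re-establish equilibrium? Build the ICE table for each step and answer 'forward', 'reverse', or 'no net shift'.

Q₀ = 2.3884e-04 vs Keq = 7.086 ⇒ Q<K, forward
Step 1:
                  E         X         M
  init        2.826   0.06986    0.1383
  Δ          -1.319     2.638     1.319
  eq          1.507     2.707     1.457
  solve Keq expr → x = 1.319; check Q = 7.086
Then add 1.214 M of X.
Step 2:
                  E         X         M
  init        1.507     3.921     1.457
  Δ          0.2988   -0.5975   -0.2988
  eq          1.806     3.324     1.158
  solve Keq expr → x = -0.2988; check Q = 7.086
Then add 0.429 M of M.
Step 3:
                  E         X         M
  init        1.806     3.324     1.587
  Δ          0.1289   -0.2578   -0.1289
  eq          1.935     3.066     1.458
  solve Keq expr → x = -0.1289; check Q = 7.086

Direction: reverse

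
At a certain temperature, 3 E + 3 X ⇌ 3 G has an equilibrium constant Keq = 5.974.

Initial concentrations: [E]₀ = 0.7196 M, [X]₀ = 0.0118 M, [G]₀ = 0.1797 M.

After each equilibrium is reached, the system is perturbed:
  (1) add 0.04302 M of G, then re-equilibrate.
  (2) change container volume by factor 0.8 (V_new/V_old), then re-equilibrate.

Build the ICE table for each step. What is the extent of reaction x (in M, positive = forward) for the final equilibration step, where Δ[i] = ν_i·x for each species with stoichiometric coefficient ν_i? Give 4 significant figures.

Q₀ = 9478 vs Keq = 5.974 ⇒ Q>K, reverse
Step 1:
                    E           X           G
  I            0.7196      0.0118      0.1797
  C           0.06709     0.06709    -0.06709
  E            0.7867     0.07889      0.1126
  solve Keq expr → x = -0.02236; check Q = 5.974
Then add 0.04302 M of G.
Step 2:
                    E           X           G
  I            0.7867     0.07889      0.1556
  C           0.01654     0.01654    -0.01654
  E            0.8032     0.09543      0.1391
  solve Keq expr → x = -0.005514; check Q = 5.974
Then change container volume by factor 0.8 (V_new/V_old).
Step 3:
                    E           X           G
  I             1.004      0.1193      0.1739
  C          -0.01443    -0.01443     0.01443
  E            0.9896      0.1049      0.1883
  solve Keq expr → x = 0.00481; check Q = 5.974

x = 0.00481 M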